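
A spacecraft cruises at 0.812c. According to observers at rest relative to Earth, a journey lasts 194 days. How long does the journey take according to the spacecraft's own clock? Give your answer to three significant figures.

With β = 0.812, γ = 1/√(1 − 0.812²) = 1/√0.340656 = 1.7133.
The moving clock records proper time: Δτ = Δt/γ = 194/1.7133 = 113 days.

113 days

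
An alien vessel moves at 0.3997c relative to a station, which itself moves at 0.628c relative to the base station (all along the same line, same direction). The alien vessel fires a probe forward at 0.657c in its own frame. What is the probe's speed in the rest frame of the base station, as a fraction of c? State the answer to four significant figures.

0.9602c

Compose velocities in two stages. Stage 1 (into S'): u₁ = (0.657+0.3997)/(1+0.657×0.3997) = 0.83692.
Stage 2 (into S): u = (0.83692+0.628)/(1+0.83692×0.628) = 0.96023, so the speed is 0.9602c.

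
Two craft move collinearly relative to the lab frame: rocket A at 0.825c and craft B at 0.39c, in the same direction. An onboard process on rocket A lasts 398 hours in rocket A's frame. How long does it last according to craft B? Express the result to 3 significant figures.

The velocity of rocket A relative to craft B is (0.825 − 0.39)c / (1 − 0.825×0.39) = 0.64136c; relative speed 0.64136c.
At |u| = 0.64136c, γ = (1 − 0.411343)^(−1/2) = 1.3034.
The clock on rocket A records proper time, so craft B measures Δt = γΔτ = 1.3034 × 398 = 519 hours.

519 hours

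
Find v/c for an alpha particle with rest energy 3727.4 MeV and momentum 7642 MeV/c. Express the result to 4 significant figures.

0.8988

βγ = pc/(mc²) = 7642/3727.4 = 2.0502.
Since γ² = 1 + (βγ)² = 5.20332, γ = √5.20332 = 2.28108, and β = (βγ)/γ = 2.0502/2.28108 = 0.8988.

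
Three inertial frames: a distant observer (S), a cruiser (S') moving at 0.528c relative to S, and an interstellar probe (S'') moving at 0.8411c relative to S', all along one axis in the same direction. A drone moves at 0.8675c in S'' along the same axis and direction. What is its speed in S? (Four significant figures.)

0.9962c

Compose velocities in two stages. Stage 1 (into S'): u₁ = (0.8675+0.8411)/(1+0.8675×0.8411) = 0.98783.
Stage 2 (into S): u = (0.98783+0.528)/(1+0.98783×0.528) = 0.99622, so the speed is 0.9962c.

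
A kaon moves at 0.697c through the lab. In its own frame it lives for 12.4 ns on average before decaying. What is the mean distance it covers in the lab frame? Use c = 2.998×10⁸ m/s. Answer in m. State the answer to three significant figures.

With β = 0.697, γ = 1/√(1 − 0.697²) = 1/√0.514191 = 1.3946.
Lab-frame lifetime: Δt = γτ = 1.3946 × 12.4 ns = 17.293 ns.
Distance: d = vΔt = 0.697 × 2.998×10⁸ m/s × 1.7293×10^-8 s = 3.61 m.

3.61 m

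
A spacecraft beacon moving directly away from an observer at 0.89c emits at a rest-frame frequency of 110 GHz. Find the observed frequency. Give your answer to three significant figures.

Relativistic Doppler (source moving away): f_obs = f_src · √((1−β)/(1+β)).
With β = 0.89: factor = √(0.11/1.89) = 0.24125.
f_obs = 110 × 0.24125 = 26.5 GHz.

26.5 GHz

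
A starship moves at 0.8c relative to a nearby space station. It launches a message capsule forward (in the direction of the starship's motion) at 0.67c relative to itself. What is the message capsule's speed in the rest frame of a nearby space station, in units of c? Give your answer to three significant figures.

Relativistic velocity addition: u = (u' + v)/(1 + u'v/c²), with u' = 0.67c and v = 0.8c.
Numerator: 0.67 + 0.8 = 1.47. Denominator: 1 + (0.67)(0.8) = 1.536.
u = 1.47/1.536 = 0.95703, so the speed is 0.957c.

0.957c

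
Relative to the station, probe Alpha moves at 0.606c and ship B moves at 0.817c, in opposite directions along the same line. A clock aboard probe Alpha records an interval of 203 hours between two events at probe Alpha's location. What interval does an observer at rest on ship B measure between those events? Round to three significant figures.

The velocity of probe Alpha relative to ship B is (0.606 + 0.817)c / (1 + 0.606×0.817) = 0.95177c; relative speed 0.95177c.
γ for this relative speed: γ = 1/√(1 − 0.905866) = 3.2593.
The clock on probe Alpha records proper time, so ship B measures Δt = γΔτ = 3.2593 × 203 = 662 hours.

662 hours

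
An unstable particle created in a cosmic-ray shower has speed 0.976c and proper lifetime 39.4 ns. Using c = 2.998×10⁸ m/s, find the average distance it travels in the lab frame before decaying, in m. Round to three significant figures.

With β = 0.976, γ = 1/√(1 − 0.976²) = 1/√0.047424 = 4.592.
Lab-frame lifetime: Δt = γτ = 4.592 × 39.4 ns = 180.92 ns.
Distance: d = vΔt = 0.976 × 2.998×10⁸ m/s × 1.8092×10^-7 s = 52.9 m.

52.9 m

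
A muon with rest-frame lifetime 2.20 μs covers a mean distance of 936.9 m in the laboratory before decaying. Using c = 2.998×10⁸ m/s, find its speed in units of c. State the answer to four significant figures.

0.8177c

Let x = d/(cτ) = 936.9 m / (2.998×10⁸ m/s × 2.200×10^-6 s) = 1.4205. Since d = βγcτ, x = βγ = β/√(1−β²).
Solving: β² = x²/(1+x²) = 2.01782/3.01782 = 0.668635, so β = 0.8177.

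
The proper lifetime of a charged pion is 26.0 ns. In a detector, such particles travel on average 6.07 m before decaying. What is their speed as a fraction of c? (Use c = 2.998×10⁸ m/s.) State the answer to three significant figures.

Lab distance = (lab lifetime)·v = γτ·βc, so βγ = d/(cτ) = 6.070/(2.998×10⁸ × 2.600×10^-8) = 0.77872.
With βγ = 0.77872: γ² = 1 + (βγ)² = 1.606405, and β = (βγ)/γ = 0.77872/1.26744 = 0.614.

0.614c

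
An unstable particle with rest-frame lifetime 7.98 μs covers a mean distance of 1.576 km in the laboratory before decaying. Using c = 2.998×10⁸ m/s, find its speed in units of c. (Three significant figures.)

d = βγcτ ⇒ βγ = d/(cτ) = 1576 m / (2392.404 m) = 0.65875.
β = (βγ)/√(1+(βγ)²) = 0.65875/√1.433952 = 0.550.

0.550c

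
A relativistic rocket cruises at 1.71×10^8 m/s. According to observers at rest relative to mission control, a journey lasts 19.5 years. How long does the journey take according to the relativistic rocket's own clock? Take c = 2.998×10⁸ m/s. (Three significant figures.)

16.0 years

β = v/c = (1.71×10^8 m/s)/(2.998×10⁸ m/s) = 0.57038.
Lorentz factor: γ = (1 − 0.3253333444)^(−1/2) = 1.2175.
The moving clock records proper time: Δτ = Δt/γ = 19.5/1.2175 = 16.0 years.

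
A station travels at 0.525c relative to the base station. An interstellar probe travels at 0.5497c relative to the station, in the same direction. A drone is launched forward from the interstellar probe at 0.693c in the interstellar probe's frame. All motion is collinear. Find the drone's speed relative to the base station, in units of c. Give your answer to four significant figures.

Apply u = (u'+v)/(1+u'v) twice. Drone in the station frame: (0.693+0.5497)/(1+0.693·0.5497) = 1.2427/1.3809421 = 0.89989c.
That velocity, transformed to the rest frame of the base station: (0.89989+0.525)/(1+0.89989·0.525) = 1.42489/1.47244225 = 0.96771c.

0.9677c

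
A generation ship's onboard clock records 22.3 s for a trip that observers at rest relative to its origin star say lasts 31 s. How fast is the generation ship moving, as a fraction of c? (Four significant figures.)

0.6946c

γ = Δt/Δτ = 31/22.3 = 1.3901.
β = √(1 − 1/γ²) = √(1 − 0.517497) = √0.482503 = 0.6946.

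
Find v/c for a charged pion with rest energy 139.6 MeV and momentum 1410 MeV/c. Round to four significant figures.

0.9951

βγ = pc/(mc²) = 1410/139.6 = 10.1.
Since γ² = 1 + (βγ)² = 103.01, γ = √103.01 = 10.1494, and β = (βγ)/γ = 10.1/10.1494 = 0.9951.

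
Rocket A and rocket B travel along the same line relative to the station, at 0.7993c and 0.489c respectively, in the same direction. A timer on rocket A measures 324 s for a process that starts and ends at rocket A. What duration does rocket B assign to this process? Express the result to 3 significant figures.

377 s

Speed of rocket A in rocket B's frame: u = (v_A − v_B)/(1 − v_A v_B/c²) = (0.7993 − 0.489)/(1 − 0.7993×0.489) = 0.3103/0.6091423 = 0.5094; |u| = 0.5094c.
At |u| = 0.5094c, γ = (1 − 0.259488)^(−1/2) = 1.1621.
The clock on rocket A records proper time, so rocket B measures Δt = γΔτ = 1.1621 × 324 = 377 s.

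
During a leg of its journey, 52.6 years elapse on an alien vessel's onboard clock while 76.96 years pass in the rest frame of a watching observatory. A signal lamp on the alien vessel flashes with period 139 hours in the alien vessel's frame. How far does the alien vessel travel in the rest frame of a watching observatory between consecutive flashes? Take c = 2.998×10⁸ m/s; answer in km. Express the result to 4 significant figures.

From Δt = γΔτ: γ = 76.96/52.6 = 1.46312.
β = √(1 − 1/γ²) = 0.72998. Lab-frame period = γτ = 1.46312×139 hours = 203.37 hours. Distance = βc × γτ = 0.72998 × 2.998×10⁸ m/s × 732132 s = 1.6023×10^14 m = 1.602×10^11 km.

1.602×10^11 km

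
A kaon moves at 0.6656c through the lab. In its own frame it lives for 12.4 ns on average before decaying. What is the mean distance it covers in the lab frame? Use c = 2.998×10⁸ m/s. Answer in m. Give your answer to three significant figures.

3.32 m

γ = 1/√(1 − β²) = 1/√(1 − 0.44302336) = 1/√0.55697664 = 1/0.746309 = 1.3399.
Lab-frame lifetime: Δt = γτ = 1.3399 × 12.4 ns = 16.615 ns.
Distance: d = vΔt = 0.6656 × 2.998×10⁸ m/s × 1.6615×10^-8 s = 3.32 m.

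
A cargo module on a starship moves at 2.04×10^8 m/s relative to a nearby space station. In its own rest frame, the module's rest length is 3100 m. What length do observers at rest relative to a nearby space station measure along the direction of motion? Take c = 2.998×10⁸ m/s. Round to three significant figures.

2270 m

β = v/c = (2.04×10^8 m/s)/(2.998×10⁸ m/s) = 0.680454.
With β = 0.680454, γ = 1/√(1 − 0.680454²) = 1/√0.5369824 = 1.3646.
Along the direction of motion the measured length is L₀/γ = 3100/1.3646 = 2270 m.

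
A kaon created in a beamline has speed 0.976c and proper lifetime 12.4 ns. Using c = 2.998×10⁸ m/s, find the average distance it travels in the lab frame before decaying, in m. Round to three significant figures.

16.7 m

With β = 0.976, γ = 1/√(1 − 0.976²) = 1/√0.047424 = 4.592.
Lab-frame lifetime: Δt = γτ = 4.592 × 12.4 ns = 56.941 ns.
Distance: d = vΔt = 0.976 × 2.998×10⁸ m/s × 5.6941×10^-8 s = 16.7 m.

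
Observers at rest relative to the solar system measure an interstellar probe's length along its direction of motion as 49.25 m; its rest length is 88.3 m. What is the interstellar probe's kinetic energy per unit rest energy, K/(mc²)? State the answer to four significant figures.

0.7929

From L = L₀/γ: γ = 88.3/49.25 = 1.79289.
K/(mc²) = γ − 1 = 1.79289 − 1 = 0.7929.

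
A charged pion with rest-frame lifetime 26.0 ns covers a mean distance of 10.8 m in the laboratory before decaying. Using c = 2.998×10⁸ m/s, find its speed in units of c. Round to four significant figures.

Lab distance = (lab lifetime)·v = γτ·βc, so βγ = d/(cτ) = 10.80/(2.998×10⁸ × 2.600×10^-8) = 1.3855.
With βγ = 1.3855: γ² = 1 + (βγ)² = 2.91961, and β = (βγ)/γ = 1.3855/1.70869 = 0.8109.

0.8109c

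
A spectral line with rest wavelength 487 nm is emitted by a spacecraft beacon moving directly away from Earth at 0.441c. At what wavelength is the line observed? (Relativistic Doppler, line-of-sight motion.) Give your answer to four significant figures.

781.9 nm

Relativistic Doppler for wavelength: λ_obs = λ_src · √((1+β)/(1−β)).
With β = 0.441: factor = √(1.441/0.559) = 1.6056.
λ_obs = 487 × 1.6056 = 781.9 nm.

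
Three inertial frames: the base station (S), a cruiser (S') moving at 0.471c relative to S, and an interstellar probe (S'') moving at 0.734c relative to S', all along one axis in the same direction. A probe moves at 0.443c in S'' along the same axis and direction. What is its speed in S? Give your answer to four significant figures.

0.9583c

Compose velocities in two stages. Stage 1 (into S'): u₁ = (0.443+0.734)/(1+0.443×0.734) = 0.88819.
Stage 2 (into S): u = (0.88819+0.471)/(1+0.88819×0.471) = 0.9583, so the speed is 0.9583c.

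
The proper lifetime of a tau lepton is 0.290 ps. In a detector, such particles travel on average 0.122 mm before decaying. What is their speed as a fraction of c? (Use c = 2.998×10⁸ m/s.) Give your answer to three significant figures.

d = βγcτ ⇒ βγ = d/(cτ) = 1.220×10^-4 m / (8.6942×10^-5 m) = 1.4032.
β = (βγ)/√(1+(βγ)²) = 1.4032/√2.96897 = 0.814.

0.814c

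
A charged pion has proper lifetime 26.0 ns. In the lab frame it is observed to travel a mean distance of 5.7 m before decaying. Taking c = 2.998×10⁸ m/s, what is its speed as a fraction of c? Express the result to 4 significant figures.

Let x = d/(cτ) = 5.700 m / (2.998×10⁸ m/s × 2.600×10^-8 s) = 0.73126. Since d = βγcτ, x = βγ = β/√(1−β²).
Solving: β² = x²/(1+x²) = 0.534741/1.534741 = 0.348424, so β = 0.5903.

0.5903c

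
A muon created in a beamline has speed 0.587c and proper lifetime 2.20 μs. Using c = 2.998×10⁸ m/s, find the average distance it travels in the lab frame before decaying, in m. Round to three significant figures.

478 m

With β = 0.587, γ = 1/√(1 − 0.587²) = 1/√0.655431 = 1.2352.
Lab-frame lifetime: Δt = γτ = 1.2352 × 2.20 μs = 2.7174 μs.
Distance: d = vΔt = 0.587 × 2.998×10⁸ m/s × 2.7174×10^-6 s = 478 m.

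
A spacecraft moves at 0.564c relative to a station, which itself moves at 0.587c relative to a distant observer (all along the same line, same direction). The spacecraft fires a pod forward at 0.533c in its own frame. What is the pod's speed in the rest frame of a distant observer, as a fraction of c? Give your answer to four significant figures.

Apply u = (u'+v)/(1+u'v) twice. Pod in the station frame: (0.533+0.564)/(1+0.533·0.564) = 1.097/1.300612 = 0.84345c.
That velocity, transformed to the rest frame of a distant observer: (0.84345+0.587)/(1+0.84345·0.587) = 1.43045/1.49510515 = 0.95676c.

0.9568c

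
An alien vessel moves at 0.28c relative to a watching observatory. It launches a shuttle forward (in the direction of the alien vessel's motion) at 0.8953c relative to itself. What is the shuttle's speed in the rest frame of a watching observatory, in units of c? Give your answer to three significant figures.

Relativistic velocity addition: u = (u' + v)/(1 + u'v/c²), with u' = 0.8953c and v = 0.28c.
Numerator: 0.8953 + 0.28 = 1.1753. Denominator: 1 + (0.8953)(0.28) = 1.250684.
u = 1.1753/1.250684 = 0.93973, so the speed is 0.940c.

0.940c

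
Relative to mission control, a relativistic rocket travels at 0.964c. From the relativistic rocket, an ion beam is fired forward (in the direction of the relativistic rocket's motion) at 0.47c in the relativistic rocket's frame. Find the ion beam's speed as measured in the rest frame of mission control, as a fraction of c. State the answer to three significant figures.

0.987c

Relativistic velocity addition: u = (u' + v)/(1 + u'v/c²), with u' = 0.47c and v = 0.964c.
Numerator: 0.47 + 0.964 = 1.434. Denominator: 1 + (0.47)(0.964) = 1.45308.
u = 1.434/1.45308 = 0.98687, so the speed is 0.987c.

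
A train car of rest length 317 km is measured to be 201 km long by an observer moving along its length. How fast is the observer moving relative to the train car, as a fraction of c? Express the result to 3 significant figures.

0.773c

Length contraction gives γ = L₀/L = 317/201 = 1.5771.
β = √(1 − 1/γ²) = √0.597949 = 0.773.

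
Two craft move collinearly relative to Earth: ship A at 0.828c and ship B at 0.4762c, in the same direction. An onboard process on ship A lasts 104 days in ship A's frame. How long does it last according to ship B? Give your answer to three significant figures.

Speed of ship A in ship B's frame: u = (v_A − v_B)/(1 − v_A v_B/c²) = (0.828 − 0.4762)/(1 − 0.828×0.4762) = 0.3518/0.6057064 = 0.58081; |u| = 0.58081c.
γ for this relative speed: γ = 1/√(1 − 0.33734) = 1.2284.
The clock on ship A records proper time, so ship B measures Δt = γΔτ = 1.2284 × 104 = 128 days.

128 days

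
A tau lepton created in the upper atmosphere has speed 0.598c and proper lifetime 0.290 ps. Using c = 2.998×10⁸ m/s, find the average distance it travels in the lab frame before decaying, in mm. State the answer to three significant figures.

Lorentz factor: γ = (1 − 0.357604)^(−1/2) = 1.2477.
Lab-frame lifetime: Δt = γτ = 1.2477 × 0.290 ps = 0.36183 ps.
Distance: d = vΔt = 0.598 × 2.998×10⁸ m/s × 3.6183×10^-13 s = 6.49×10^-5 m = 0.0649 mm.

0.0649 mm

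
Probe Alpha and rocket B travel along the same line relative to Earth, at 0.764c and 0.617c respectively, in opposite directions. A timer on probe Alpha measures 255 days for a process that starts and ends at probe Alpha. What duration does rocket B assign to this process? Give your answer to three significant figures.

739 days

Speed of probe Alpha in rocket B's frame: u = (v_A + v_B)/(1 + v_A v_B/c²) = (0.764 + 0.617)/(1 + 0.764×0.617) = 1.381/1.471388 = 0.93857; |u| = 0.93857c.
γ for this relative speed: γ = 1/√(1 − 0.880914) = 2.8978.
Probe Alpha's interval is proper; time dilation gives Δt_B = γΔτ = 2.8978 × 255 days = 739 days.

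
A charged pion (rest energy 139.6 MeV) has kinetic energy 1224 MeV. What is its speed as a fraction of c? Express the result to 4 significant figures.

γ = 1 + K/(mc²) = 1 + 1224/139.6 = 9.7679.
β = √(1 − 1/γ²) = √(1 − 0.0104809) = √0.9895191 = 0.9947.

0.9947c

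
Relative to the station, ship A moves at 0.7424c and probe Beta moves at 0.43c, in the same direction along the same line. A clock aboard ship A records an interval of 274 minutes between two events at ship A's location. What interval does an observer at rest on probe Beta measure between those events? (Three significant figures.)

Transform ship A's velocity into probe Beta's frame: (0.7424 − 0.43)/(1 − 0.7424·0.43) = 0.3124/0.680768, so the relative speed is 0.45889c.
γ for this relative speed: γ = 1/√(1 − 0.21058) = 1.1255.
Ship A's interval is proper; time dilation gives Δt_B = γΔτ = 1.1255 × 274 minutes = 308 minutes.

308 minutes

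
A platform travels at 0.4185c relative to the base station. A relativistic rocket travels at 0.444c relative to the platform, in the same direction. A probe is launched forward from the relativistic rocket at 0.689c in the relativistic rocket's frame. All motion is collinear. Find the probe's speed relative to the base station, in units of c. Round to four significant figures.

Compose velocities in two stages. Stage 1 (into S'): u₁ = (0.689+0.444)/(1+0.689×0.444) = 0.86759.
Stage 2 (into S): u = (0.86759+0.4185)/(1+0.86759×0.4185) = 0.94351, so the speed is 0.9435c.

0.9435c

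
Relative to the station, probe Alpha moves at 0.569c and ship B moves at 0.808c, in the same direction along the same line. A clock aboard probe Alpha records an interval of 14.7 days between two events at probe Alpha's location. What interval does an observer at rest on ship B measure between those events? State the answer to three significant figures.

The velocity of probe Alpha relative to ship B is (0.569 − 0.808)c / (1 − 0.569×0.808) = −0.44239c; relative speed 0.44239c.
At |u| = 0.44239c, γ = (1 − 0.195709)^(−1/2) = 1.115.
The clock on probe Alpha records proper time, so ship B measures Δt = γΔτ = 1.115 × 14.7 = 16.4 days.

16.4 days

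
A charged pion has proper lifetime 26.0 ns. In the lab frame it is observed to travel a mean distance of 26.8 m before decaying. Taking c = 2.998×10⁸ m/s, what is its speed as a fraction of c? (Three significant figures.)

0.960c

Lab distance = (lab lifetime)·v = γτ·βc, so βγ = d/(cτ) = 26.80/(2.998×10⁸ × 2.600×10^-8) = 3.4382.
With βγ = 3.4382: γ² = 1 + (βγ)² = 12.8212, and β = (βγ)/γ = 3.4382/3.58067 = 0.960.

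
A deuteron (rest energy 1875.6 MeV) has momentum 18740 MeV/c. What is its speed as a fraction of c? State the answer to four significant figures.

0.9950c

pc/(mc²) = 18740/1875.6 = 9.9915 = βγ = β/√(1−β²).
So β² = x²/(1 + x²) with x = 9.9915: x² = 99.8301, β² = 99.8301/100.8301 = 0.990082, β = 0.9950.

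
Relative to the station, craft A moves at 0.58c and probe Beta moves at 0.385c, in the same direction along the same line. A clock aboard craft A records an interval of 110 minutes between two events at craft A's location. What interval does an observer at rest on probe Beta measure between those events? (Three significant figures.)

Transform craft A's velocity into probe Beta's frame: (0.58 − 0.385)/(1 − 0.58·0.385) = 0.195/0.7767, so the relative speed is 0.25106c.
At |u| = 0.25106c, γ = (1 − 0.0630311)^(−1/2) = 1.0331.
Craft A's interval is proper; time dilation gives Δt_B = γΔτ = 1.0331 × 110 minutes = 114 minutes.

114 minutes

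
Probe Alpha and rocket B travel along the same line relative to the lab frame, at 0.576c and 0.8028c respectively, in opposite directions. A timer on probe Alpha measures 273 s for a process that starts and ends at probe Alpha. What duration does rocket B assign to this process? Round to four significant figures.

Speed of probe Alpha in rocket B's frame: u = (v_A + v_B)/(1 + v_A v_B/c²) = (0.576 + 0.8028)/(1 + 0.576×0.8028) = 1.3788/1.4624128 = 0.94283; |u| = 0.94283c.
At |u| = 0.94283c, γ = (1 − 0.888928)^(−1/2) = 3.0005.
The clock on probe Alpha records proper time, so rocket B measures Δt = γΔτ = 3.0005 × 273 = 819.1 s.

819.1 s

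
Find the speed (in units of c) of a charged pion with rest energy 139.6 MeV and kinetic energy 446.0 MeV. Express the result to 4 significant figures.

0.9712c

K = (γ−1)mc², so γ = 1 + 446.0/139.6 = 4.1948.
Then v/c = √(1 − γ⁻²) = √(1 − 0.05683) = √0.94317 = 0.9712.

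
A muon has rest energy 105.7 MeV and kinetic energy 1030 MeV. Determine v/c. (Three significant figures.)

γ = 1 + K/(mc²) = 1 + 1030/105.7 = 10.745.
β = √(1 − 1/γ²) = √(1 − 0.00866138) = √0.99133862 = 0.996.

0.996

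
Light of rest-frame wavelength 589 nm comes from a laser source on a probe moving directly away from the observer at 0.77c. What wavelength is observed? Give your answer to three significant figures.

1630 nm

Relativistic Doppler for wavelength: λ_obs = λ_src · √((1+β)/(1−β)).
With β = 0.77: factor = √(1.77/0.23) = 2.7741.
λ_obs = 589 × 2.7741 = 1630 nm.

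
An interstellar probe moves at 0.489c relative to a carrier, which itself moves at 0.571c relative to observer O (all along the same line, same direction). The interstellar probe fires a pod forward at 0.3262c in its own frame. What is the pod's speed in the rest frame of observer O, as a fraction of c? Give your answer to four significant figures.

First combine the pod and interstellar probe (S''→S'): u₁ = (0.3262 + 0.489)/(1 + 0.3262×0.489) = 0.8152/1.1595118 = 0.70305.
Then combine with the carrier (S'→S): u = (0.70305 + 0.571)/(1 + 0.70305×0.571) = 1.27405/1.40144155 = 0.9091.

0.9091c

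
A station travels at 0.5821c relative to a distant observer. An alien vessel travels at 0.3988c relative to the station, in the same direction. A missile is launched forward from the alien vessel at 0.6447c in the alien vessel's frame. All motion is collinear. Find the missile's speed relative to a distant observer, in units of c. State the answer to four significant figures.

Compose velocities in two stages. Stage 1 (into S'): u₁ = (0.6447+0.3988)/(1+0.6447×0.3988) = 0.83008.
Stage 2 (into S): u = (0.83008+0.5821)/(1+0.83008×0.5821) = 0.95212, so the speed is 0.9521c.

0.9521c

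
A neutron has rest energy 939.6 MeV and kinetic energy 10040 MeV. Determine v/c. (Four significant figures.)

γ = 1 + K/(mc²) = 1 + 10040/939.6 = 11.685.
β = √(1 − 1/γ²) = √(1 − 0.0073239) = √0.9926761 = 0.9963.

0.9963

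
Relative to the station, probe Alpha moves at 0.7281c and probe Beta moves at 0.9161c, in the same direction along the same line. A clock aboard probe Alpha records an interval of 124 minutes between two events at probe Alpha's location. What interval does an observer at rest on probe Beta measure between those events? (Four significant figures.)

150.2 minutes

Transform probe Alpha's velocity into probe Beta's frame: (0.7281 − 0.9161)/(1 − 0.7281·0.9161) = −0.188/0.33298759, so the relative speed is 0.56459c.
At |u| = 0.56459c, γ = (1 − 0.318762)^(−1/2) = 1.2116.
Probe Alpha's interval is proper; time dilation gives Δt_B = γΔτ = 1.2116 × 124 minutes = 150.2 minutes.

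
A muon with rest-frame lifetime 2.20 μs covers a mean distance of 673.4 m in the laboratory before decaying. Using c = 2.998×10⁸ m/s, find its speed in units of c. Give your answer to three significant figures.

Let x = d/(cτ) = 673.4 m / (2.998×10⁸ m/s × 2.200×10^-6 s) = 1.021. Since d = βγcτ, x = βγ = β/√(1−β²).
Solving: β² = x²/(1+x²) = 1.04244/2.04244 = 0.51039, so β = 0.714.

0.714c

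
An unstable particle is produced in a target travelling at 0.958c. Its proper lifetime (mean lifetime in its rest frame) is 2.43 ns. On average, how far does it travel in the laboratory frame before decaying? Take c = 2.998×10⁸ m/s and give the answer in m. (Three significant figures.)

With β = 0.958, γ = 1/√(1 − 0.958²) = 1/√0.082236 = 3.4871.
Lab-frame lifetime: Δt = γτ = 3.4871 × 2.43 ns = 8.4737 ns.
Distance: d = vΔt = 0.958 × 2.998×10⁸ m/s × 8.4737×10^-9 s = 2.43 m.

2.43 m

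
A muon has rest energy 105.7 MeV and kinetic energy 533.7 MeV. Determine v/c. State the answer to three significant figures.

0.986

γ = 1 + K/(mc²) = 1 + 533.7/105.7 = 6.0492.
β = √(1 − 1/γ²) = √(1 − 0.0273278) = √0.9726722 = 0.986.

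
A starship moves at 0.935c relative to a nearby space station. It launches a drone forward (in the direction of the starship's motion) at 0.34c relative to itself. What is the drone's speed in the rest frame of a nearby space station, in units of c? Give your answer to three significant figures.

0.967c

Relativistic velocity addition: u = (u' + v)/(1 + u'v/c²), with u' = 0.34c and v = 0.935c.
Numerator: 0.34 + 0.935 = 1.275. Denominator: 1 + (0.34)(0.935) = 1.3179.
u = 1.275/1.3179 = 0.96745, so the speed is 0.967c.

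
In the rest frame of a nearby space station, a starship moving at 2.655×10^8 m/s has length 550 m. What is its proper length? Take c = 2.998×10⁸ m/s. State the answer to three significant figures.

β = v/c = (2.655×10^8 m/s)/(2.998×10⁸ m/s) = 0.88559.
γ = 1/√(1 − β²) = 1/√(1 − 0.7842696481) = 1/√0.2157303519 = 1/0.464468 = 2.153.
Proper length: L₀ = γ·L = 2.153 × 550 = 1180 m.

1180 m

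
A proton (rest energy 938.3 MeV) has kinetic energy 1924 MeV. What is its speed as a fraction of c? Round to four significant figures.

γ = 1 + K/(mc²) = 1 + 1924/938.3 = 3.0505.
β = √(1 − 1/γ²) = √(1 − 0.107463) = √0.892537 = 0.9447.

0.9447c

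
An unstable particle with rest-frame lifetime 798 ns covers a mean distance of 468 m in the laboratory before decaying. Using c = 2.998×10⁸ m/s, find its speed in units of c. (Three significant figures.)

d = βγcτ ⇒ βγ = d/(cτ) = 468.0 m / (239.2404 m) = 1.9562.
β = (βγ)/√(1+(βγ)²) = 1.9562/√4.82672 = 0.890.

0.890c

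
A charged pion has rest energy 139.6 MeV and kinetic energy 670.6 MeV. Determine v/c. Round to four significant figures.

0.9850

γ = 1 + K/(mc²) = 1 + 670.6/139.6 = 5.8037.
β = √(1 − 1/γ²) = √(1 − 0.0296886) = √0.9703114 = 0.9850.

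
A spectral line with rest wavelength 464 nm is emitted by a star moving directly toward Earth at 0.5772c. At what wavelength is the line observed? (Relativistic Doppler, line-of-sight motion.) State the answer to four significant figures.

240.2 nm

Relativistic Doppler for wavelength: λ_obs = λ_src · √((1−β)/(1+β)).
With β = 0.5772: factor = √(0.4228/1.5772) = 0.51775.
λ_obs = 464 × 0.51775 = 240.2 nm.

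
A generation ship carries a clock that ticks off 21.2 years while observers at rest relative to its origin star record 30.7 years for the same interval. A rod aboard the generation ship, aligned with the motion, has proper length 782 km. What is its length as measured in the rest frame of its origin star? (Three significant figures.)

540 km

From Δt = γΔτ: γ = 30.7/21.2 = 1.44811.
L = L₀/γ = 782/1.44811 = 540 km.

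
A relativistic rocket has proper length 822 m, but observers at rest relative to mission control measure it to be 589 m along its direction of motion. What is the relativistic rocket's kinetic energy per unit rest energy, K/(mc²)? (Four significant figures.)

0.3956

Length contraction gives γ = L₀/L = 822/589 = 1.39559.
K/(mc²) = γ − 1 = 1.39559 − 1 = 0.3956.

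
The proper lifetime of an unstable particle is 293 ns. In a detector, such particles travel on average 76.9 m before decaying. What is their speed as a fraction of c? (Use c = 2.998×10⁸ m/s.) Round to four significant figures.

Let x = d/(cτ) = 76.90 m / (2.998×10⁸ m/s × 2.930×10^-7 s) = 0.87544. Since d = βγcτ, x = βγ = β/√(1−β²).
Solving: β² = x²/(1+x²) = 0.766395/1.766395 = 0.433875, so β = 0.6587.

0.6587c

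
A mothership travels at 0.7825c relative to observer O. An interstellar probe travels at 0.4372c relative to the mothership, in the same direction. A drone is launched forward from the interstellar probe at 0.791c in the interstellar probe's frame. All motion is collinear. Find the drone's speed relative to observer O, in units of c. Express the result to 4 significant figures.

0.9889c

Apply u = (u'+v)/(1+u'v) twice. Drone in the mothership frame: (0.791+0.4372)/(1+0.791·0.4372) = 1.2282/1.3458252 = 0.9126c.
That velocity, transformed to the rest frame of observer O: (0.9126+0.7825)/(1+0.9126·0.7825) = 1.6951/1.7141095 = 0.98891c.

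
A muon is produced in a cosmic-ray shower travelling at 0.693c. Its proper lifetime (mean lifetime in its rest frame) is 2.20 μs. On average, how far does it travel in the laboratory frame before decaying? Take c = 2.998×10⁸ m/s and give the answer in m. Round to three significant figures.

634 m

γ = 1/√(1 − β²) = 1/√(1 − 0.480249) = 1/√0.519751 = 1/0.720938 = 1.3871.
Lab-frame lifetime: Δt = γτ = 1.3871 × 2.20 μs = 3.0516 μs.
Distance: d = vΔt = 0.693 × 2.998×10⁸ m/s × 3.0516×10^-6 s = 634 m.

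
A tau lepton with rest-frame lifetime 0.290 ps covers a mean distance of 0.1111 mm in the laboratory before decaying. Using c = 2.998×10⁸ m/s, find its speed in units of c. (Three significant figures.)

Let x = d/(cτ) = 1.111×10^-4 m / (2.998×10⁸ m/s × 2.900×10^-13 s) = 1.2779. Since d = βγcτ, x = βγ = β/√(1−β²).
Solving: β² = x²/(1+x²) = 1.63303/2.63303 = 0.620209, so β = 0.788.

0.788c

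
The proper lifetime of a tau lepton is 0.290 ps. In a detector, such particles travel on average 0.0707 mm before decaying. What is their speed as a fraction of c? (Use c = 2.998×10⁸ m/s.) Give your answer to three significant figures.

0.631c

d = βγcτ ⇒ βγ = d/(cτ) = 7.070×10^-5 m / (8.6942×10^-5 m) = 0.81319.
β = (βγ)/√(1+(βγ)²) = 0.81319/√1.661278 = 0.631.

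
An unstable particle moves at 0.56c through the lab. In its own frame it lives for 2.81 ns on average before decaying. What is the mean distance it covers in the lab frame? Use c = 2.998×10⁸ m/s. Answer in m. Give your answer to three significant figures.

0.569 m

Lorentz factor: γ = (1 − 0.3136)^(−1/2) = 1.207.
Lab-frame lifetime: Δt = γτ = 1.207 × 2.81 ns = 3.3917 ns.
Distance: d = vΔt = 0.56 × 2.998×10⁸ m/s × 3.3917×10^-9 s = 0.569 m.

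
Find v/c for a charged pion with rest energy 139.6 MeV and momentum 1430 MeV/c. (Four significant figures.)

0.9953

βγ = pc/(mc²) = 1430/139.6 = 10.244.
Since γ² = 1 + (βγ)² = 105.94, γ = √105.94 = 10.2927, and β = (βγ)/γ = 10.244/10.2927 = 0.9953.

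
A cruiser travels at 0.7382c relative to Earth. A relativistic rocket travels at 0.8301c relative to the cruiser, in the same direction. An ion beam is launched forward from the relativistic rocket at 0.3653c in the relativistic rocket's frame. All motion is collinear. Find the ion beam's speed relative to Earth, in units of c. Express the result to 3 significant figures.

0.987c

Compose velocities in two stages. Stage 1 (into S'): u₁ = (0.3653+0.8301)/(1+0.3653×0.8301) = 0.91726.
Stage 2 (into S): u = (0.91726+0.7382)/(1+0.91726×0.7382) = 0.98708, so the speed is 0.987c.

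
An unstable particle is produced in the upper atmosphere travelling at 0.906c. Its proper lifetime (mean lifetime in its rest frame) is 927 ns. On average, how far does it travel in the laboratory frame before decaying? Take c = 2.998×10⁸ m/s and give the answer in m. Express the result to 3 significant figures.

595 m

Lorentz factor: γ = (1 − 0.820836)^(−1/2) = 2.3625.
Lab-frame lifetime: Δt = γτ = 2.3625 × 927 ns = 2190 ns.
Distance: d = vΔt = 0.906 × 2.998×10⁸ m/s × 2.1900×10^-6 s = 595 m.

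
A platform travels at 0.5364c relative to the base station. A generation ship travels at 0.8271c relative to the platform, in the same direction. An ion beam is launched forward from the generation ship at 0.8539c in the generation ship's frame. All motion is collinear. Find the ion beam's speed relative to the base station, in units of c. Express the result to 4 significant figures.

First combine the ion beam and generation ship (S''→S'): u₁ = (0.8539 + 0.8271)/(1 + 0.8539×0.8271) = 1.681/1.70626069 = 0.9852.
Then combine with the platform (S'→S): u = (0.9852 + 0.5364)/(1 + 0.9852×0.5364) = 1.5216/1.52846128 = 0.99551.

0.9955c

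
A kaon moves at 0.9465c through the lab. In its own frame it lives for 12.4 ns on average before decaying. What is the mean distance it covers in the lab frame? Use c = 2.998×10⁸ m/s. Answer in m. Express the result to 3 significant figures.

Lorentz factor: γ = (1 − 0.89586225)^(−1/2) = 3.0988.
Lab-frame lifetime: Δt = γτ = 3.0988 × 12.4 ns = 38.425 ns.
Distance: d = vΔt = 0.9465 × 2.998×10⁸ m/s × 3.8425×10^-8 s = 10.9 m.

10.9 m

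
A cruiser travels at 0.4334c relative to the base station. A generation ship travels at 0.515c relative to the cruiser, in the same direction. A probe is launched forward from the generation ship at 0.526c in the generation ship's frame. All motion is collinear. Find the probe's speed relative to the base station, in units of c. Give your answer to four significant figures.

First combine the probe and generation ship (S''→S'): u₁ = (0.526 + 0.515)/(1 + 0.526×0.515) = 1.041/1.27089 = 0.81911.
Then combine with the cruiser (S'→S): u = (0.81911 + 0.4334)/(1 + 0.81911×0.4334) = 1.25251/1.355002274 = 0.92436.

0.9244c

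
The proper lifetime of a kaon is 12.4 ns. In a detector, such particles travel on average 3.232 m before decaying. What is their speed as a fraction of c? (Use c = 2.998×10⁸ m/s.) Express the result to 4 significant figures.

0.6561c

Let x = d/(cτ) = 3.232 m / (2.998×10⁸ m/s × 1.240×10^-8 s) = 0.8694. Since d = βγcτ, x = βγ = β/√(1−β²).
Solving: β² = x²/(1+x²) = 0.755856/1.755856 = 0.430477, so β = 0.6561.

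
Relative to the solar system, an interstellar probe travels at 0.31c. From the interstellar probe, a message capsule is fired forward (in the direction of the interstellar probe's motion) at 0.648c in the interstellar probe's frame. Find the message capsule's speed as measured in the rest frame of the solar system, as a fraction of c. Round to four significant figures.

0.7977c

In units of c, u = (u' + v)/(1 + u'v) with u' = 0.648 and v = 0.31.
Numerator: 0.648 + 0.31 = 0.958. Denominator: 1 + (0.648)(0.31) = 1.20088.
u = 0.958/1.20088 = 0.79775, so the speed is 0.7977c.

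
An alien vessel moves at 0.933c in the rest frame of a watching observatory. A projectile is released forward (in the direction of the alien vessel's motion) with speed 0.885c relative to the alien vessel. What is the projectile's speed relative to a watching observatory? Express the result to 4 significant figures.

0.9958c

Relativistic velocity addition: u = (u' + v)/(1 + u'v/c²), with u' = 0.885c and v = 0.933c.
Numerator: 0.885 + 0.933 = 1.818. Denominator: 1 + (0.885)(0.933) = 1.825705.
u = 1.818/1.825705 = 0.99578, so the speed is 0.9958c.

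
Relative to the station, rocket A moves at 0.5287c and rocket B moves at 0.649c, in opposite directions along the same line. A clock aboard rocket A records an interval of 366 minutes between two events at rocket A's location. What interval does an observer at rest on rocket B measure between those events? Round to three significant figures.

761 minutes

Speed of rocket A in rocket B's frame: u = (v_A + v_B)/(1 + v_A v_B/c²) = (0.5287 + 0.649)/(1 + 0.5287×0.649) = 1.1777/1.3431263 = 0.87683; |u| = 0.87683c.
γ for this relative speed: γ = 1/√(1 − 0.768831) = 2.0799.
The clock on rocket A records proper time, so rocket B measures Δt = γΔτ = 2.0799 × 366 = 761 minutes.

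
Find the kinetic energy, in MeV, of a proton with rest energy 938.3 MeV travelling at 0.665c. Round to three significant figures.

γ = 1/√(1 − β²) = 1/√(1 − 0.442225) = 1/√0.557775 = 1/0.746843 = 1.33897.
Kinetic energy: K = (γ − 1)mc² = (1.33897 − 1) × 938.3 MeV = 0.33897 × 938.3 = 318 MeV.

318 MeV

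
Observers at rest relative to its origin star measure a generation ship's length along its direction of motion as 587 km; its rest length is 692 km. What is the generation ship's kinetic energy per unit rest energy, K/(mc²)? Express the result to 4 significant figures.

0.1789

From L = L₀/γ: γ = 692/587 = 1.17888.
Since K = (γ−1)mc², K/(mc²) = 1.17888 − 1 = 0.1789.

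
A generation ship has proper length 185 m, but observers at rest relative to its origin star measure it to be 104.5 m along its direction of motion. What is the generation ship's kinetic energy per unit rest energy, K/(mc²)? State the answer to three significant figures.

0.770

γ = L₀/L = 185/104.5 = 1.77033.
K/(mc²) = γ − 1 = 1.77033 − 1 = 0.770.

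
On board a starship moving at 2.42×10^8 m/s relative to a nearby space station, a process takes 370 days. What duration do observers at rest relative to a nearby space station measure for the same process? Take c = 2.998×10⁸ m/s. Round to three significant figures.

β = v/c = (2.42×10^8 m/s)/(2.998×10⁸ m/s) = 0.807205.
Lorentz factor: γ = (1 − 0.6515799)^(−1/2) = 1.6941.
Time dilation: Δt = γ·Δτ = 1.6941 × 370 = 627 days.

627 days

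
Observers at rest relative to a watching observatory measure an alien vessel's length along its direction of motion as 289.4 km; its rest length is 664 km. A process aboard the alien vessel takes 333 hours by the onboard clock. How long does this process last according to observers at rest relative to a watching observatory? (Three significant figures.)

γ = L₀/L = 664/289.4 = 2.2944.
The same γ dilates the second interval: 2.2944 × 333 hours = 764 hours.

764 hours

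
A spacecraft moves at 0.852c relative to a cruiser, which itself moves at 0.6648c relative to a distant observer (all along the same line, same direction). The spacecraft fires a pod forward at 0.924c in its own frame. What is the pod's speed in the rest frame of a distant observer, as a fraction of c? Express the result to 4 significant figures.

0.9987c

First combine the pod and spacecraft (S''→S'): u₁ = (0.924 + 0.852)/(1 + 0.924×0.852) = 1.776/1.787248 = 0.99371.
Then combine with the cruiser (S'→S): u = (0.99371 + 0.6648)/(1 + 0.99371×0.6648) = 1.65851/1.660618408 = 0.99873.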